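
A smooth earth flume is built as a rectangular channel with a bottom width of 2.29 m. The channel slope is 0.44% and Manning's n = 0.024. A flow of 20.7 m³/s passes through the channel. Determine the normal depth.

y_n = 3.59 m

Manning's equation rearranged: A R^(2/3) = nQ / (1·√S) = 0.024 × 20.7 / (√0.0044) = 7.49.
At y = 4.48 m: A R^(2/3) = 9.648 — over.
At y = 2.68 m: A R^(2/3) = 5.299 — short.
At y = 3.59 m: A R^(2/3) = 7.481 — close enough.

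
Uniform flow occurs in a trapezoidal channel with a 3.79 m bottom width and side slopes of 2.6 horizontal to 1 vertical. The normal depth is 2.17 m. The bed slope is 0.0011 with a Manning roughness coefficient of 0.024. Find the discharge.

With bottom width b = 3.79 m and side slope z = 2.6: A = (b + zy)y = (3.79 + 2.6×2.17)×2.17 = 20.47 m²; P = b + 2y√(1+z²) = 3.79 + 2×2.17×2.786 = 15.88 m.
Hydraulic radius R = A/P = 20.47/15.88 = 1.289 m.
Manning's equation: Q = (1/n) A R^(2/3) S^(1/2) = (1/0.024) × 20.47 × 1.289^(2/3) × 0.0011^(1/2) = 33.5 m³/s.

Q = 33.5 m³/s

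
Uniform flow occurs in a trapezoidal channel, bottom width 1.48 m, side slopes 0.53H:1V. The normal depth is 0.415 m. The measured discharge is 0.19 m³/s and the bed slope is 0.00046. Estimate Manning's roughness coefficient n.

With bottom width b = 1.48 m and side slope z = 0.53: A = (b + zy)y = (1.48 + 0.53×0.415)×0.415 = 0.7055 m²; P = b + 2y√(1+z²) = 1.48 + 2×0.415×1.132 = 2.419 m.
Hydraulic radius R = A/P = 0.7055/2.419 = 0.2916 m.
Rearranging Manning's equation: n = (1/Q) A R^(2/3) S^(1/2) = (1/0.19) × 0.7055 × 0.2916^(2/3) × √0.00046 = 0.035.

n = 0.035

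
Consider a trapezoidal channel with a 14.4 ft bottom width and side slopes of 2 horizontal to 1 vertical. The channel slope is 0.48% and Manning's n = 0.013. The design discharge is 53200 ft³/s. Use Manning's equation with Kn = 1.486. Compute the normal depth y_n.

Manning's equation rearranged: A R^(2/3) = nQ / (1.486·√S) = 0.013 × 53200 / (1.486 × √0.0048) = 6718.
At y = 25.4 ft: A R^(2/3) = 9127 — too large.
At y = 16.4 ft: A R^(2/3) = 3305 — too small.
At y = 22.3 ft: A R^(2/3) = 6714 — ≈ 6718.

y_n = 22.3 ft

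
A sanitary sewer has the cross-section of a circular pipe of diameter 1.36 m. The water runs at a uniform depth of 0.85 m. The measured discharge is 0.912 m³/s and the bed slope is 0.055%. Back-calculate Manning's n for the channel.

For a circular section of diameter D = 1.36 m at depth y = 0.85 m, the central angle is θ = 2 arccos(1 − 2y/D) = 3.647 rad. Then A = (D²/8)(θ − sin θ) = 0.9551 m² and P = Dθ/2 = 2.48 m.
Hydraulic radius R = A/P = 0.9551/2.48 = 0.3851 m.
Rearranging Manning's equation: n = (1/Q) A R^(2/3) S^(1/2) = (1/0.912) × 0.9551 × 0.3851^(2/3) × √0.00055 = 0.013.

n = 0.013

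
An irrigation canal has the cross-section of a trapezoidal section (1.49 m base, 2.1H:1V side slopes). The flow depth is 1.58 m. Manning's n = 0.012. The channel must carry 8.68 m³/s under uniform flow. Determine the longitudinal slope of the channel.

With bottom width b = 1.49 m and side slope z = 2.1: A = (b + zy)y = (1.49 + 2.1×1.58)×1.58 = 7.597 m²; P = b + 2y√(1+z²) = 1.49 + 2×1.58×2.326 = 8.84 m.
Hydraulic radius R = A/P = 7.597/8.84 = 0.8594 m.
From Manning's equation, S = [nQ / (1 A R^(2/3))]² = [0.012 × 8.68 / (1 × 7.597 × 0.8594^(2/3))]² = 0.00023.

S = 0.00023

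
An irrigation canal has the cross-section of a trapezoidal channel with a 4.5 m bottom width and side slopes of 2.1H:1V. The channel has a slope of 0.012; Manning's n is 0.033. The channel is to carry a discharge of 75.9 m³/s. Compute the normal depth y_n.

y_n = 2.12 m

Manning's equation rearranged: A R^(2/3) = nQ / (1·√S) = 0.033 × 75.9 / (√0.012) = 22.86.
Try y = 1.81 m: A R^(2/3) = 16.62 — too small.
Try y = 2.37 m: A R^(2/3) = 28.73 — too large.
Try y = 2.12 m: A R^(2/3) = 22.85 — close enough.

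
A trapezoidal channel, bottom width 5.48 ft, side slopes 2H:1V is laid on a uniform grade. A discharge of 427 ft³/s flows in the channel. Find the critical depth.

At critical depth, Q² T / (g A³) = 1, i.e. A³/T = Q²/g = 427²/32.2 = 5662.
Trying y = 2.59 ft: A³/T = 1329 — too small.
Trying y = 4.11 ft: A³/T = 8144 — too large.
Trying y = 3.76 ft: A³/T = 5691 — ≈ 5662.

y_c = 3.76 ft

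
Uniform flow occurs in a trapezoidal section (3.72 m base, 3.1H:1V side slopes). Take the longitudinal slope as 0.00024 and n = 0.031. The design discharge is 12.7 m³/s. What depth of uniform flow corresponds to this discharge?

Manning's equation rearranged: A R^(2/3) = nQ / (1·√S) = 0.031 × 12.7 / (√0.00024) = 25.41.
At y = 1.54 m: A R^(2/3) = 12.65 — too small.
At y = 2.13 m: A R^(2/3) = 25.51 — matches.

y_n = 2.13 m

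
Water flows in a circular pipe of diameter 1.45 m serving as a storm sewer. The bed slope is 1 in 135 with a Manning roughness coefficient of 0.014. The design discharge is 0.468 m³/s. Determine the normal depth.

y_n = 0.295 m

Manning's equation rearranged: A R^(2/3) = nQ / (1·√S) = 0.014 × 0.468 / (√0.007407) = 0.07613.
Try y = 0.37 m: A R^(2/3) = 0.1198 — over.
Try y = 0.219 m: A R^(2/3) = 0.04139 — short.
Try y = 0.295 m: A R^(2/3) = 0.07611 — close enough.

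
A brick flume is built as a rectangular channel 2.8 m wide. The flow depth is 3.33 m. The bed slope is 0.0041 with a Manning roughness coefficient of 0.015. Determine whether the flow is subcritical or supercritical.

Flow area A = b·y = 2.8 × 3.33 = 9.324 m². Wetted perimeter P = b + 2y = 2.8 + 2×3.33 = 9.46 m.
Hydraulic radius R = A/P = 9.324/9.46 = 0.9856 m.
V = (1/n) R^(2/3) √S = (1/0.015) × 0.9856^(2/3) × √0.0041 = 4.228 m/s. Hydraulic depth D_h = A/T = 9.324/2.8 = 3.33 m.
Froude number Fr = V/√(g·D_h) = 4.228/√(9.81×3.33) = 0.74, which is less than 1, so the flow is subcritical.

subcritical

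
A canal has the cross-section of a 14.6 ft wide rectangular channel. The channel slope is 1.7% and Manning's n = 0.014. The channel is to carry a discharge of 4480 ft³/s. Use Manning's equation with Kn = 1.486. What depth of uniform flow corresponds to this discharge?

y_n = 8.81 ft

Manning's equation rearranged: A R^(2/3) = nQ / (1.486·√S) = 0.014 × 4480 / (1.486 × √0.017) = 323.7.
Try y = 6.96 ft: A R^(2/3) = 237 — short.
Try y = 11 ft: A R^(2/3) = 430.4 — over.
Try y = 8.81 ft: A R^(2/3) = 323.7 — ≈ 323.7.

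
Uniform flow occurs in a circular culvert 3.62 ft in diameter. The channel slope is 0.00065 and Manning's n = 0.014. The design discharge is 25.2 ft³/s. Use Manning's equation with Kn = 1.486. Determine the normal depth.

y_n = 2.87 ft

Manning's equation rearranged: A R^(2/3) = nQ / (1.486·√S) = 0.014 × 25.2 / (1.486 × √0.00065) = 9.312.
Trying y = 1.95 ft: A R^(2/3) = 5.452 — short.
Trying y = 3.37 ft: A R^(2/3) = 10.35 — over.
Trying y = 2.87 ft: A R^(2/3) = 9.328 — matches.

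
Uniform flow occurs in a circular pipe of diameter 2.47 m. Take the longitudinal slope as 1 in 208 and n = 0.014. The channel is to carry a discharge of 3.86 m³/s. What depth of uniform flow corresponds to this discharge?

y_n = 0.795 m

Manning's equation rearranged: A R^(2/3) = nQ / (1·√S) = 0.014 × 3.86 / (√0.004808) = 0.7794.
Try y = 0.613 m: A R^(2/3) = 0.4691 — too small.
Try y = 0.939 m: A R^(2/3) = 1.066 — too large.
Try y = 0.795 m: A R^(2/3) = 0.7791 — ≈ 0.7794.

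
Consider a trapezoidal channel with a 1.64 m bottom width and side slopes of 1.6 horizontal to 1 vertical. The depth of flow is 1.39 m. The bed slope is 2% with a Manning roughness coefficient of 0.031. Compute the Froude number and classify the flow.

With bottom width b = 1.64 m and side slope z = 1.6: A = (b + zy)y = (1.64 + 1.6×1.39)×1.39 = 5.371 m²; P = b + 2y√(1+z²) = 1.64 + 2×1.39×1.887 = 6.885 m.
Hydraulic radius R = A/P = 5.371/6.885 = 0.7801 m.
V = (1/n) R^(2/3) √S = (1/0.031) × 0.7801^(2/3) × √0.02 = 3.866 m/s. Hydraulic depth D_h = A/T = 5.371/6.088 = 0.8822 m.
Froude number Fr = V/√(g·D_h) = 3.866/√(9.81×0.8822) = 1.31, which is greater than 1, so the flow is supercritical.

supercritical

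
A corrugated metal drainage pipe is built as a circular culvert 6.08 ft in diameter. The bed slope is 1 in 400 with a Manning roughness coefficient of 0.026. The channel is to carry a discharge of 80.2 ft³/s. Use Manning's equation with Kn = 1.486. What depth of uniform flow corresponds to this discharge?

Manning's equation rearranged: A R^(2/3) = nQ / (1.486·√S) = 0.026 × 80.2 / (1.486 × √0.0025) = 28.06.
At y = 2.74 ft: A R^(2/3) = 16.03 — too small.
At y = 4.35 ft: A R^(2/3) = 33.05 — too large.
At y = 3.86 ft: A R^(2/3) = 28.06 — ≈ 28.06.

y_n = 3.86 ft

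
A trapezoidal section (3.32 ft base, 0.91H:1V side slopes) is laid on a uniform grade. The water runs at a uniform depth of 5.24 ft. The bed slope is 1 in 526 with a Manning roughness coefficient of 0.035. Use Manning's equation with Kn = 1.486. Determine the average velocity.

With bottom width b = 3.32 ft and side slope z = 0.91: A = (b + zy)y = (3.32 + 0.91×5.24)×5.24 = 42.38 ft²; P = b + 2y√(1+z²) = 3.32 + 2×5.24×1.352 = 17.49 ft.
Hydraulic radius R = A/P = 42.38/17.49 = 2.423 ft.
From Manning's equation, V = (1.486/n) R^(2/3) S^(1/2) = (1.486/0.035) × 2.423^(2/3) × 0.001901^(1/2) = 3.34 ft/s.

V = 3.34 ft/s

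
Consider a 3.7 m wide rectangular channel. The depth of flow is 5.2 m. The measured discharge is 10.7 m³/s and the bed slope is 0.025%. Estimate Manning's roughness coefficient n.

Flow area A = b·y = 3.7 × 5.2 = 19.24 m². Wetted perimeter P = b + 2y = 3.7 + 2×5.2 = 14.1 m.
Hydraulic radius R = A/P = 19.24/14.1 = 1.365 m.
Rearranging Manning's equation: n = (1/Q) A R^(2/3) S^(1/2) = (1/10.7) × 19.24 × 1.365^(2/3) × √0.00025 = 0.035.

n = 0.035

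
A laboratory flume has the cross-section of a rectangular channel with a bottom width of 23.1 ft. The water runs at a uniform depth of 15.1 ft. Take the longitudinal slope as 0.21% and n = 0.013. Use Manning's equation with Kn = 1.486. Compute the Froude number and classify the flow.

Flow area A = b·y = 23.1 × 15.1 = 348.8 ft². Wetted perimeter P = b + 2y = 23.1 + 2×15.1 = 53.3 ft.
Hydraulic radius R = A/P = 348.8/53.3 = 6.544 ft.
V = (1.486/n) R^(2/3) √S = (1.486/0.013) × 6.544^(2/3) × √0.0021 = 18.33 ft/s. Hydraulic depth D_h = A/T = 348.8/23.1 = 15.1 ft.
Froude number Fr = V/√(g·D_h) = 18.33/√(32.2×15.1) = 0.831, which is less than 1, so the flow is subcritical.

subcritical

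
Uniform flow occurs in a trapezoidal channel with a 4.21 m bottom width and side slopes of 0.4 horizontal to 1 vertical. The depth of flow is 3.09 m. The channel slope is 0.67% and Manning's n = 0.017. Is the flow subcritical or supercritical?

supercritical

With bottom width b = 4.21 m and side slope z = 0.4: A = (b + zy)y = (4.21 + 0.4×3.09)×3.09 = 16.83 m²; P = b + 2y√(1+z²) = 4.21 + 2×3.09×1.077 = 10.87 m.
Hydraulic radius R = A/P = 16.83/10.87 = 1.549 m.
V = (1/n) R^(2/3) √S = (1/0.017) × 1.549^(2/3) × √0.0067 = 6.445 m/s. Hydraulic depth D_h = A/T = 16.83/6.682 = 2.518 m.
Froude number Fr = V/√(g·D_h) = 6.445/√(9.81×2.518) = 1.3, which is greater than 1, so the flow is supercritical.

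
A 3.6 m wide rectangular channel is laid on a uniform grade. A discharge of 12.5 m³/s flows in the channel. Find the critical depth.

y_c = 1.07 m

For a rectangular channel, critical depth y_c = (q²/g)^(1/3) where q = Q/b = 12.5/3.6 = 3.472 m²/s.
So y_c = (3.472²/9.81)^(1/3) = 1.07 m.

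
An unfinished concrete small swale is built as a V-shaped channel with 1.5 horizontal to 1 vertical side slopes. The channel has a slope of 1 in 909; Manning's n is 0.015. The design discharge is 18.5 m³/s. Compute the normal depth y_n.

Manning's equation rearranged: A R^(2/3) = nQ / (1·√S) = 0.015 × 18.5 / (√0.0011) = 8.367.
Trying y = 2.97 m: A R^(2/3) = 15.24 — high.
Trying y = 2.07 m: A R^(2/3) = 5.818 — low.
Trying y = 2.37 m: A R^(2/3) = 8.346 — matches.

y_n = 2.37 m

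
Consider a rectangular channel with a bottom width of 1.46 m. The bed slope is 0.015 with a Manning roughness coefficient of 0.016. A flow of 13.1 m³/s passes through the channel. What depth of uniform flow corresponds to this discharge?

y_n = 1.81 m

Manning's equation rearranged: A R^(2/3) = nQ / (1·√S) = 0.016 × 13.1 / (√0.015) = 1.711.
Trying y = 1.45 m: A R^(2/3) = 1.308 — low.
Trying y = 2.21 m: A R^(2/3) = 2.163 — high.
Trying y = 1.81 m: A R^(2/3) = 1.709 — ≈ 1.711.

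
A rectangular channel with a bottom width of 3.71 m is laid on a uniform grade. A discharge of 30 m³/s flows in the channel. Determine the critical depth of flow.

y_c = 1.88 m

For a rectangular channel, critical depth y_c = (q²/g)^(1/3) where q = Q/b = 30/3.71 = 8.086 m²/s.
So y_c = (8.086²/9.81)^(1/3) = 1.88 m.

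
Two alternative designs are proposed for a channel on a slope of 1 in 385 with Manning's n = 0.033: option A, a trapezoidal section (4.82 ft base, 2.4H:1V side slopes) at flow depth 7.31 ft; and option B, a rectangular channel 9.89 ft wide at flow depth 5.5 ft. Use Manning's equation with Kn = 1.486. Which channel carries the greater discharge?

channel A

Channel A: With bottom width b = 4.82 ft and side slope z = 2.4: A = (b + zy)y = (4.82 + 2.4×7.31)×7.31 = 163.5 ft²; P = b + 2y√(1+z²) = 4.82 + 2×7.31×2.6 = 42.83 ft. Hydraulic radius R = A/P = 163.5/42.83 = 3.817 ft. Q_A = (1.486/0.033)·163.5·3.817^(2/3)·√0.002597 = 916.3 ft³/s.
Channel B: Flow area A = b·y = 9.89 × 5.5 = 54.4 ft². Wetted perimeter P = b + 2y = 9.89 + 2×5.5 = 20.89 ft. Hydraulic radius R = A/P = 54.4/20.89 = 2.604 ft. Q_B = (1.486/0.033)·54.4·2.604^(2/3)·√0.002597 = 236.3 ft³/s.
Q_A = 916.3 ft³/s vs Q_B = 236.3 ft³/s, so channel A carries more.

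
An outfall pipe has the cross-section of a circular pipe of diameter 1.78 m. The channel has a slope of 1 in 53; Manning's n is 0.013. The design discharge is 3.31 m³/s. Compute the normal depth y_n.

Manning's equation rearranged: A R^(2/3) = nQ / (1·√S) = 0.013 × 3.31 / (√0.01887) = 0.3133.
Try y = 0.414 m: A R^(2/3) = 0.1721 — short.
Try y = 0.684 m: A R^(2/3) = 0.454 — over.
Try y = 0.562 m: A R^(2/3) = 0.3135 — close enough.

y_n = 0.562 m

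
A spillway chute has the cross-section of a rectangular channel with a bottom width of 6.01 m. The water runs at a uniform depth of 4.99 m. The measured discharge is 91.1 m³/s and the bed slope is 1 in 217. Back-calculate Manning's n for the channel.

n = 0.034

Flow area A = b·y = 6.01 × 4.99 = 29.99 m². Wetted perimeter P = b + 2y = 6.01 + 2×4.99 = 15.99 m.
Hydraulic radius R = A/P = 29.99/15.99 = 1.876 m.
Rearranging Manning's equation: n = (1/Q) A R^(2/3) S^(1/2) = (1/91.1) × 29.99 × 1.876^(2/3) × √0.004608 = 0.034.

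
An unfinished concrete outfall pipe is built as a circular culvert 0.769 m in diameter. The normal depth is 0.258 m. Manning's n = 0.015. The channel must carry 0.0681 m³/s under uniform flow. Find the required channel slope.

For a circular section of diameter D = 0.769 m at depth y = 0.258 m, the central angle is θ = 2 arccos(1 − 2y/D) = 2.471 rad. Then A = (D²/8)(θ − sin θ) = 0.1367 m² and P = Dθ/2 = 0.9501 m.
Hydraulic radius R = A/P = 0.1367/0.9501 = 0.1439 m.
From Manning's equation, S = [nQ / (1 A R^(2/3))]² = [0.015 × 0.0681 / (1 × 0.1367 × 0.1439^(2/3))]² = 0.00074.

S = 0.00074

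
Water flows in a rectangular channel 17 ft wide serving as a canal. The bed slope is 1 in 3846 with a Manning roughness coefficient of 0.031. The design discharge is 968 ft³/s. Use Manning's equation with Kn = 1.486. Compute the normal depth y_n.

y_n = 22 ft

Manning's equation rearranged: A R^(2/3) = nQ / (1.486·√S) = 0.031 × 968 / (1.486 × √0.00026) = 1252.
Trying y = 16 ft: A R^(2/3) = 852.7 — too small.
Trying y = 26 ft: A R^(2/3) = 1525 — too large.
Trying y = 22 ft: A R^(2/3) = 1253 — ≈ 1252.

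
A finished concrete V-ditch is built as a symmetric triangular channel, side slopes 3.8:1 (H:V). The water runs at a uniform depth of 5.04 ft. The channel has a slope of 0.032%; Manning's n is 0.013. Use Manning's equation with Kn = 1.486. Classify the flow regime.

subcritical

For a triangular section with side slope z = 3.8: A = zy² = 3.8×5.04² = 96.53 ft²; P = 2y√(1+z²) = 2×5.04×3.929 = 39.61 ft.
Hydraulic radius R = A/P = 96.53/39.61 = 2.437 ft.
V = (1.486/n) R^(2/3) √S = (1.486/0.013) × 2.437^(2/3) × √0.00032 = 3.703 ft/s. Hydraulic depth D_h = A/T = 96.53/38.3 = 2.52 ft.
Froude number Fr = V/√(g·D_h) = 3.703/√(32.2×2.52) = 0.411, which is less than 1, so the flow is subcritical.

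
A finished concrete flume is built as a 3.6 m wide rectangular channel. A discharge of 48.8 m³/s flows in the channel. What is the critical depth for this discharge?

For a rectangular channel, critical depth y_c = (q²/g)^(1/3) where q = Q/b = 48.8/3.6 = 13.56 m²/s.
So y_c = (13.56²/9.81)^(1/3) = 2.66 m.

y_c = 2.66 m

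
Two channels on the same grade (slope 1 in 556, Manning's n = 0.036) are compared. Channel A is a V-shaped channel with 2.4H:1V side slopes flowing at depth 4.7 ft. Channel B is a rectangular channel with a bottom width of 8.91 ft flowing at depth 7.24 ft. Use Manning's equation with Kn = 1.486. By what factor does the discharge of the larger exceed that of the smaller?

1.43

Channel A: For a triangular section with side slope z = 2.4: A = zy² = 2.4×4.7² = 53.02 ft²; P = 2y√(1+z²) = 2×4.7×2.6 = 24.44 ft. Hydraulic radius R = A/P = 53.02/24.44 = 2.169 ft. Q_A = (1.486/0.036)·53.02·2.169^(2/3)·√0.001799 = 155.5 ft³/s.
Channel B: Flow area A = b·y = 8.91 × 7.24 = 64.51 ft². Wetted perimeter P = b + 2y = 8.91 + 2×7.24 = 23.39 ft. Hydraulic radius R = A/P = 64.51/23.39 = 2.758 ft. Q_B = (1.486/0.036)·64.51·2.758^(2/3)·√0.001799 = 222.1 ft³/s.
The larger discharge is 222.1 ft³/s and the smaller is 155.5 ft³/s; the ratio is 1.43.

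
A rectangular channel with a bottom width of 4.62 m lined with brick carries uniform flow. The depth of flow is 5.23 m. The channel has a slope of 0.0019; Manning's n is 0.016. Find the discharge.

Flow area A = b·y = 4.62 × 5.23 = 24.16 m². Wetted perimeter P = b + 2y = 4.62 + 2×5.23 = 15.08 m.
Hydraulic radius R = A/P = 24.16/15.08 = 1.602 m.
Manning's equation: Q = (1/n) A R^(2/3) S^(1/2) = (1/0.016) × 24.16 × 1.602^(2/3) × 0.0019^(1/2) = 90.1 m³/s.

Q = 90.1 m³/s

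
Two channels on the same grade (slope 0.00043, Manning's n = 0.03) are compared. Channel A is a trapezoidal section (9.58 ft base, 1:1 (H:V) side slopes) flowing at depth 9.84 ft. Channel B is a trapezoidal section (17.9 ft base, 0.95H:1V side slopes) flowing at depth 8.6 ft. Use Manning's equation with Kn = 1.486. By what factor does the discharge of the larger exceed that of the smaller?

1.22

Channel A: With bottom width b = 9.58 ft and side slope z = 1: A = (b + zy)y = (9.58 + 1×9.84)×9.84 = 191.1 ft²; P = b + 2y√(1+z²) = 9.58 + 2×9.84×1.414 = 37.41 ft. Hydraulic radius R = A/P = 191.1/37.41 = 5.108 ft. Q_A = (1.486/0.03)·191.1·5.108^(2/3)·√0.00043 = 582.1 ft³/s.
Channel B: With bottom width b = 17.9 ft and side slope z = 0.95: A = (b + zy)y = (17.9 + 0.95×8.6)×8.6 = 224.2 ft²; P = b + 2y√(1+z²) = 17.9 + 2×8.6×1.379 = 41.62 ft. Hydraulic radius R = A/P = 224.2/41.62 = 5.386 ft. Q_B = (1.486/0.03)·224.2·5.386^(2/3)·√0.00043 = 707.6 ft³/s.
The larger discharge is 707.6 ft³/s and the smaller is 582.1 ft³/s; the ratio is 1.22.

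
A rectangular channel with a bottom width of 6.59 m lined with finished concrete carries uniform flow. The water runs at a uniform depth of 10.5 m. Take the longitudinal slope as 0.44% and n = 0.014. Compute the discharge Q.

Flow area A = b·y = 6.59 × 10.5 = 69.19 m². Wetted perimeter P = b + 2y = 6.59 + 2×10.5 = 27.59 m.
Hydraulic radius R = A/P = 69.19/27.59 = 2.508 m.
Manning's equation: Q = (1/n) A R^(2/3) S^(1/2) = (1/0.014) × 69.19 × 2.508^(2/3) × 0.0044^(1/2) = 605 m³/s.

Q = 605 m³/s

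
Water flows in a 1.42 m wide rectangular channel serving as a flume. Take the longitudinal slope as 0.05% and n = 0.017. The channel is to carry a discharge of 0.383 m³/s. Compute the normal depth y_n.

Manning's equation rearranged: A R^(2/3) = nQ / (1·√S) = 0.017 × 0.383 / (√0.0005) = 0.2912.
Try y = 0.347 m: A R^(2/3) = 0.1866 — low.
Try y = 0.474 m: A R^(2/3) = 0.291 — close enough.

y_n = 0.474 m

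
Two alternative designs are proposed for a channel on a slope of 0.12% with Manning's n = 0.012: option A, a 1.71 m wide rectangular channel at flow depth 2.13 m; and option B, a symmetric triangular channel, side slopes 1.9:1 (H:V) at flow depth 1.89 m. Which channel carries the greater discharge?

Channel A: Flow area A = b·y = 1.71 × 2.13 = 3.642 m². Wetted perimeter P = b + 2y = 1.71 + 2×2.13 = 5.97 m. Hydraulic radius R = A/P = 3.642/5.97 = 0.6101 m. Q_A = (1/0.012)·3.642·0.6101^(2/3)·√0.0012 = 7.563 m³/s.
Channel B: For a triangular section with side slope z = 1.9: A = zy² = 1.9×1.89² = 6.787 m²; P = 2y√(1+z²) = 2×1.89×2.147 = 8.116 m. Hydraulic radius R = A/P = 6.787/8.116 = 0.8362 m. Q_B = (1/0.012)·6.787·0.8362^(2/3)·√0.0012 = 17.39 m³/s.
Q_A = 7.563 m³/s vs Q_B = 17.39 m³/s, so channel B carries more.

channel B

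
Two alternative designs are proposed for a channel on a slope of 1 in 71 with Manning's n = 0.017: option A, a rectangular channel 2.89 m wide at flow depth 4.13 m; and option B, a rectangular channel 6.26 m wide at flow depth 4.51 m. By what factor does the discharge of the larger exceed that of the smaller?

3.4

Channel A: Flow area A = b·y = 2.89 × 4.13 = 11.94 m². Wetted perimeter P = b + 2y = 2.89 + 2×4.13 = 11.15 m. Hydraulic radius R = A/P = 11.94/11.15 = 1.07 m. Q_A = (1/0.017)·11.94·1.07^(2/3)·√0.01408 = 87.19 m³/s.
Channel B: Flow area A = b·y = 6.26 × 4.51 = 28.23 m². Wetted perimeter P = b + 2y = 6.26 + 2×4.51 = 15.28 m. Hydraulic radius R = A/P = 28.23/15.28 = 1.848 m. Q_B = (1/0.017)·28.23·1.848^(2/3)·√0.01408 = 296.8 m³/s.
The larger discharge is 296.8 m³/s and the smaller is 87.19 m³/s; the ratio is 3.4.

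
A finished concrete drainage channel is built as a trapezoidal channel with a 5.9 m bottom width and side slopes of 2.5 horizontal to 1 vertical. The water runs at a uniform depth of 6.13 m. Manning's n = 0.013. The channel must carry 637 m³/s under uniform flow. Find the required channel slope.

With bottom width b = 5.9 m and side slope z = 2.5: A = (b + zy)y = (5.9 + 2.5×6.13)×6.13 = 130.1 m²; P = b + 2y√(1+z²) = 5.9 + 2×6.13×2.693 = 38.91 m.
Hydraulic radius R = A/P = 130.1/38.91 = 3.344 m.
From Manning's equation, S = [nQ / (1 A R^(2/3))]² = [0.013 × 637 / (1 × 130.1 × 3.344^(2/3))]² = 0.00081.

S = 0.00081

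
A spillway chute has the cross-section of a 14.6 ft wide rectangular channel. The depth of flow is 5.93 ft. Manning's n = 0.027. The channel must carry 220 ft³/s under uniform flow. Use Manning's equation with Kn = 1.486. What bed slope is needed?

S = 0.000439

Flow area A = b·y = 14.6 × 5.93 = 86.58 ft². Wetted perimeter P = b + 2y = 14.6 + 2×5.93 = 26.46 ft.
Hydraulic radius R = A/P = 86.58/26.46 = 3.272 ft.
From Manning's equation, S = [nQ / (1.486 A R^(2/3))]² = [0.027 × 220 / (1.486 × 86.58 × 3.272^(2/3))]² = 0.000439.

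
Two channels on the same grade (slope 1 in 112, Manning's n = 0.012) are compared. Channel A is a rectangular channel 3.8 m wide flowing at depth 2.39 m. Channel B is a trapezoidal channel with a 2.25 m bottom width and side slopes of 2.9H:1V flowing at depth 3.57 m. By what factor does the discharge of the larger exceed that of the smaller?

7.22

Channel A: Flow area A = b·y = 3.8 × 2.39 = 9.082 m². Wetted perimeter P = b + 2y = 3.8 + 2×2.39 = 8.58 m. Hydraulic radius R = A/P = 9.082/8.58 = 1.059 m. Q_A = (1/0.012)·9.082·1.059^(2/3)·√0.008929 = 74.28 m³/s.
Channel B: With bottom width b = 2.25 m and side slope z = 2.9: A = (b + zy)y = (2.25 + 2.9×3.57)×3.57 = 44.99 m²; P = b + 2y√(1+z²) = 2.25 + 2×3.57×3.068 = 24.15 m. Hydraulic radius R = A/P = 44.99/24.15 = 1.863 m. Q_B = (1/0.012)·44.99·1.863^(2/3)·√0.008929 = 536.4 m³/s.
The larger discharge is 536.4 m³/s and the smaller is 74.28 m³/s; the ratio is 7.22.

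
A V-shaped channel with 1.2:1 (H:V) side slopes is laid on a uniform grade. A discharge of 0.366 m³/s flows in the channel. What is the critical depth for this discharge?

At critical depth, Q² T / (g A³) = 1, i.e. A³/T = Q²/g = 0.366²/9.81 = 0.01366.
Trying y = 0.367 m: A³/T = 0.004794 — low.
Trying y = 0.505 m: A³/T = 0.02365 — high.
Trying y = 0.452 m: A³/T = 0.01358 — matches.

y_c = 0.452 m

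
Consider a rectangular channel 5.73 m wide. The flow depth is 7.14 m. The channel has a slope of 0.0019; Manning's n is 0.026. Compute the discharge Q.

Flow area A = b·y = 5.73 × 7.14 = 40.91 m². Wetted perimeter P = b + 2y = 5.73 + 2×7.14 = 20.01 m.
Hydraulic radius R = A/P = 40.91/20.01 = 2.045 m.
Manning's equation: Q = (1/n) A R^(2/3) S^(1/2) = (1/0.026) × 40.91 × 2.045^(2/3) × 0.0019^(1/2) = 110 m³/s.

Q = 110 m³/s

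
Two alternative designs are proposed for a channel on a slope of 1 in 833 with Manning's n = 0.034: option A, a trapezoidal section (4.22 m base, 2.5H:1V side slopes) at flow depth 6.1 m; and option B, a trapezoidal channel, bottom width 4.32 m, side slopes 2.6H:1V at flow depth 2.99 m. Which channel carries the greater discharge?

Channel A: With bottom width b = 4.22 m and side slope z = 2.5: A = (b + zy)y = (4.22 + 2.5×6.1)×6.1 = 118.8 m²; P = b + 2y√(1+z²) = 4.22 + 2×6.1×2.693 = 37.07 m. Hydraulic radius R = A/P = 118.8/37.07 = 3.204 m. Q_A = (1/0.034)·118.8·3.204^(2/3)·√0.0012 = 263 m³/s.
Channel B: With bottom width b = 4.32 m and side slope z = 2.6: A = (b + zy)y = (4.32 + 2.6×2.99)×2.99 = 36.16 m²; P = b + 2y√(1+z²) = 4.32 + 2×2.99×2.786 = 20.98 m. Hydraulic radius R = A/P = 36.16/20.98 = 1.724 m. Q_B = (1/0.034)·36.16·1.724^(2/3)·√0.0012 = 52.98 m³/s.
Q_A = 263 m³/s vs Q_B = 52.98 m³/s, so channel A carries more.

channel A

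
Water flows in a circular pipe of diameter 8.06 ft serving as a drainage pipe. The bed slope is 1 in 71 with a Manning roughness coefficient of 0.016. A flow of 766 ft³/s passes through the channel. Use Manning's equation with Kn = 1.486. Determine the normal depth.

y_n = 5.73 ft

Manning's equation rearranged: A R^(2/3) = nQ / (1.486·√S) = 0.016 × 766 / (1.486 × √0.01408) = 69.5.
Try y = 6.19 ft: A R^(2/3) = 76.24 — over.
Try y = 4.36 ft: A R^(2/3) = 46.4 — short.
Try y = 5.73 ft: A R^(2/3) = 69.53 — close enough.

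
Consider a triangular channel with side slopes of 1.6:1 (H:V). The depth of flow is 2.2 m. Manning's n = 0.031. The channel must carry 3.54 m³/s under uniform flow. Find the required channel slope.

S = 0.00022

For a triangular section with side slope z = 1.6: A = zy² = 1.6×2.2² = 7.744 m²; P = 2y√(1+z²) = 2×2.2×1.887 = 8.302 m.
Hydraulic radius R = A/P = 7.744/8.302 = 0.9328 m.
From Manning's equation, S = [nQ / (1 A R^(2/3))]² = [0.031 × 3.54 / (1 × 7.744 × 0.9328^(2/3))]² = 0.00022.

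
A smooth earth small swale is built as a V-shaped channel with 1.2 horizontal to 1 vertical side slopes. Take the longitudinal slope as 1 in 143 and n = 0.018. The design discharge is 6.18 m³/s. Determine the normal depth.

Manning's equation rearranged: A R^(2/3) = nQ / (1·√S) = 0.018 × 6.18 / (√0.006993) = 1.33.
Trying y = 1.59 m: A R^(2/3) = 2.184 — over.
Trying y = 1.32 m: A R^(2/3) = 1.329 — close enough.

y_n = 1.32 m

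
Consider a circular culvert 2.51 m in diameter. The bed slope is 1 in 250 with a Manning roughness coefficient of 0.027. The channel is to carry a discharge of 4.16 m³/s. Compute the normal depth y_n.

y_n = 1.24 m

Manning's equation rearranged: A R^(2/3) = nQ / (1·√S) = 0.027 × 4.16 / (√0.004) = 1.776.
At y = 1.49 m: A R^(2/3) = 2.397 — high.
At y = 1.05 m: A R^(2/3) = 1.326 — low.
At y = 1.24 m: A R^(2/3) = 1.777 — matches.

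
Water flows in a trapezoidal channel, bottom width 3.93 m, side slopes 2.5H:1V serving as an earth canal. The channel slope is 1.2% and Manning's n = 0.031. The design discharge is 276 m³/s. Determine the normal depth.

y_n = 3.69 m

Manning's equation rearranged: A R^(2/3) = nQ / (1·√S) = 0.031 × 276 / (√0.012) = 78.11.
At y = 2.9 m: A R^(2/3) = 45.43 — low.
At y = 4.34 m: A R^(2/3) = 113.4 — high.
At y = 3.69 m: A R^(2/3) = 78.07 — matches.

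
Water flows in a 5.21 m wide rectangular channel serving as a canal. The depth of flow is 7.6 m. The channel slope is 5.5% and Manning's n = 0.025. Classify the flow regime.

supercritical

Flow area A = b·y = 5.21 × 7.6 = 39.6 m². Wetted perimeter P = b + 2y = 5.21 + 2×7.6 = 20.41 m.
Hydraulic radius R = A/P = 39.6/20.41 = 1.94 m.
V = (1/n) R^(2/3) √S = (1/0.025) × 1.94^(2/3) × √0.055 = 14.59 m/s. Hydraulic depth D_h = A/T = 39.6/5.21 = 7.6 m.
Froude number Fr = V/√(g·D_h) = 14.59/√(9.81×7.6) = 1.69, which is greater than 1, so the flow is supercritical.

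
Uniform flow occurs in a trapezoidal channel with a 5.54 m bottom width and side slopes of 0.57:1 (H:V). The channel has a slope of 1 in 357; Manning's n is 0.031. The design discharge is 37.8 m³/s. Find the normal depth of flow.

Manning's equation rearranged: A R^(2/3) = nQ / (1·√S) = 0.031 × 37.8 / (√0.002801) = 22.14.
Trying y = 1.98 m: A R^(2/3) = 15.79 — low.
Trying y = 2.81 m: A R^(2/3) = 28.26 — high.
Trying y = 2.43 m: A R^(2/3) = 22.16 — close enough.

y_n = 2.43 m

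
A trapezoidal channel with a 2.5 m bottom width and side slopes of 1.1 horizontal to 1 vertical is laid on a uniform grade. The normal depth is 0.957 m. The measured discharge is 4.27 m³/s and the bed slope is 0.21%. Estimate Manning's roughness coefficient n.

With bottom width b = 2.5 m and side slope z = 1.1: A = (b + zy)y = (2.5 + 1.1×0.957)×0.957 = 3.4 m²; P = b + 2y√(1+z²) = 2.5 + 2×0.957×1.487 = 5.345 m.
Hydraulic radius R = A/P = 3.4/5.345 = 0.6361 m.
Rearranging Manning's equation: n = (1/Q) A R^(2/3) S^(1/2) = (1/4.27) × 3.4 × 0.6361^(2/3) × √0.0021 = 0.027.

n = 0.027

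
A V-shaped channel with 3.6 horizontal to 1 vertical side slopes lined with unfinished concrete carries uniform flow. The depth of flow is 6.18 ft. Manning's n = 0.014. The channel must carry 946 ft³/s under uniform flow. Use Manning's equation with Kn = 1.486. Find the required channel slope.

For a triangular section with side slope z = 3.6: A = zy² = 3.6×6.18² = 137.5 ft²; P = 2y√(1+z²) = 2×6.18×3.736 = 46.18 ft.
Hydraulic radius R = A/P = 137.5/46.18 = 2.977 ft.
From Manning's equation, S = [nQ / (1.486 A R^(2/3))]² = [0.014 × 946 / (1.486 × 137.5 × 2.977^(2/3))]² = 0.000981.

S = 0.000981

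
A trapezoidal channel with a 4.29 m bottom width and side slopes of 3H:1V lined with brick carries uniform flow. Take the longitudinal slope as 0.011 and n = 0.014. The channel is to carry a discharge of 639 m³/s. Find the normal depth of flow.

y_n = 3.58 m

Manning's equation rearranged: A R^(2/3) = nQ / (1·√S) = 0.014 × 639 / (√0.011) = 85.3.
Trying y = 2.64 m: A R^(2/3) = 42.91 — low.
Trying y = 4.19 m: A R^(2/3) = 122.9 — high.
Trying y = 3.58 m: A R^(2/3) = 85.35 — matches.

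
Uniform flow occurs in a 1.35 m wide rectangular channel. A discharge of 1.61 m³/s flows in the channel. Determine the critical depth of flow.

y_c = 0.525 m

For a rectangular channel, critical depth y_c = (q²/g)^(1/3) where q = Q/b = 1.61/1.35 = 1.193 m²/s.
So y_c = (1.193²/9.81)^(1/3) = 0.525 m.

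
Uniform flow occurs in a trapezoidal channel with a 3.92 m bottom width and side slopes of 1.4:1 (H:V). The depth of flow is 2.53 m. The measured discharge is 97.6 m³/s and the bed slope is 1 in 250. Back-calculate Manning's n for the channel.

n = 0.016

With bottom width b = 3.92 m and side slope z = 1.4: A = (b + zy)y = (3.92 + 1.4×2.53)×2.53 = 18.88 m²; P = b + 2y√(1+z²) = 3.92 + 2×2.53×1.72 = 12.63 m.
Hydraulic radius R = A/P = 18.88/12.63 = 1.495 m.
Rearranging Manning's equation: n = (1/Q) A R^(2/3) S^(1/2) = (1/97.6) × 18.88 × 1.495^(2/3) × √0.004 = 0.016.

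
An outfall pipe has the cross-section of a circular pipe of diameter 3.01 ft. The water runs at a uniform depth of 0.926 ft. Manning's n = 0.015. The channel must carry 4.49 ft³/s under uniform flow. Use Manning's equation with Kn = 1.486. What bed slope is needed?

S = 0.0014

For a circular section of diameter D = 3.01 ft at depth y = 0.926 ft, the central angle is θ = 2 arccos(1 − 2y/D) = 2.352 rad. Then A = (D²/8)(θ − sin θ) = 1.859 ft² and P = Dθ/2 = 3.539 ft.
Hydraulic radius R = A/P = 1.859/3.539 = 0.5253 ft.
From Manning's equation, S = [nQ / (1.486 A R^(2/3))]² = [0.015 × 4.49 / (1.486 × 1.859 × 0.5253^(2/3))]² = 0.0014.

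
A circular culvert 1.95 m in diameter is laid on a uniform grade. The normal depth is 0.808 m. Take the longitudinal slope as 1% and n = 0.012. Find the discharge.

For a circular section of diameter D = 1.95 m at depth y = 0.808 m, the central angle is θ = 2 arccos(1 − 2y/D) = 2.797 rad. Then A = (D²/8)(θ − sin θ) = 1.169 m² and P = Dθ/2 = 2.727 m.
Hydraulic radius R = A/P = 1.169/2.727 = 0.4287 m.
Manning's equation: Q = (1/n) A R^(2/3) S^(1/2) = (1/0.012) × 1.169 × 0.4287^(2/3) × 0.01^(1/2) = 5.54 m³/s.

Q = 5.54 m³/s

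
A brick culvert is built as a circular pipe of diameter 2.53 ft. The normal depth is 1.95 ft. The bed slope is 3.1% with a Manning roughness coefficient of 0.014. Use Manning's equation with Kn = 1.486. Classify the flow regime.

supercritical

For a circular section of diameter D = 2.53 ft at depth y = 1.95 ft, the central angle is θ = 2 arccos(1 − 2y/D) = 4.286 rad. Then A = (D²/8)(θ − sin θ) = 4.158 ft² and P = Dθ/2 = 5.422 ft.
Hydraulic radius R = A/P = 4.158/5.422 = 0.7669 ft.
V = (1.486/n) R^(2/3) √S = (1.486/0.014) × 0.7669^(2/3) × √0.031 = 15.66 ft/s. Hydraulic depth D_h = A/T = 4.158/2.127 = 1.955 ft.
Froude number Fr = V/√(g·D_h) = 15.66/√(32.2×1.955) = 1.97, which is greater than 1, so the flow is supercritical.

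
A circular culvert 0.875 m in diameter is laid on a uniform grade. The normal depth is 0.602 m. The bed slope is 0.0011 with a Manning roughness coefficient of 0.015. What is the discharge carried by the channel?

Q = 0.395 m³/s

For a circular section of diameter D = 0.875 m at depth y = 0.602 m, the central angle is θ = 2 arccos(1 − 2y/D) = 3.913 rad. Then A = (D²/8)(θ − sin θ) = 0.4411 m² and P = Dθ/2 = 1.712 m.
Hydraulic radius R = A/P = 0.4411/1.712 = 0.2577 m.
Manning's equation: Q = (1/n) A R^(2/3) S^(1/2) = (1/0.015) × 0.4411 × 0.2577^(2/3) × 0.0011^(1/2) = 0.395 m³/s.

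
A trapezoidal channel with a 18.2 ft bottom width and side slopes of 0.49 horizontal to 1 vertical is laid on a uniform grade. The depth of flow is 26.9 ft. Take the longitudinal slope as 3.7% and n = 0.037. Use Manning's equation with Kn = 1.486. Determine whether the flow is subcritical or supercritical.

With bottom width b = 18.2 ft and side slope z = 0.49: A = (b + zy)y = (18.2 + 0.49×26.9)×26.9 = 844.1 ft²; P = b + 2y√(1+z²) = 18.2 + 2×26.9×1.114 = 78.11 ft.
Hydraulic radius R = A/P = 844.1/78.11 = 10.81 ft.
V = (1.486/n) R^(2/3) √S = (1.486/0.037) × 10.81^(2/3) × √0.037 = 37.76 ft/s. Hydraulic depth D_h = A/T = 844.1/44.56 = 18.94 ft.
Froude number Fr = V/√(g·D_h) = 37.76/√(32.2×18.94) = 1.53, which is greater than 1, so the flow is supercritical.

supercritical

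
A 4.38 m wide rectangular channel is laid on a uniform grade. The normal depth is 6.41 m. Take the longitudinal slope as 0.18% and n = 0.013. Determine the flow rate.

Flow area A = b·y = 4.38 × 6.41 = 28.08 m². Wetted perimeter P = b + 2y = 4.38 + 2×6.41 = 17.2 m.
Hydraulic radius R = A/P = 28.08/17.2 = 1.632 m.
Manning's equation: Q = (1/n) A R^(2/3) S^(1/2) = (1/0.013) × 28.08 × 1.632^(2/3) × 0.0018^(1/2) = 127 m³/s.

Q = 127 m³/s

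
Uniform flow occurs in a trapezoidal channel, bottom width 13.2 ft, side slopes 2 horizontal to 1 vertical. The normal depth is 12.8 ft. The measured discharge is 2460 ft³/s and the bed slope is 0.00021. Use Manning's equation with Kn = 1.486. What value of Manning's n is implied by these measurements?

n = 0.016

With bottom width b = 13.2 ft and side slope z = 2: A = (b + zy)y = (13.2 + 2×12.8)×12.8 = 496.6 ft²; P = b + 2y√(1+z²) = 13.2 + 2×12.8×2.236 = 70.44 ft.
Hydraulic radius R = A/P = 496.6/70.44 = 7.05 ft.
Rearranging Manning's equation: n = (1.486/Q) A R^(2/3) S^(1/2) = (1.486/2460) × 496.6 × 7.05^(2/3) × √0.00021 = 0.016.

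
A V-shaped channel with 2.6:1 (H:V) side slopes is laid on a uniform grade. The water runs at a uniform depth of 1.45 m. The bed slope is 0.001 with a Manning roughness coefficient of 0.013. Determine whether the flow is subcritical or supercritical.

For a triangular section with side slope z = 2.6: A = zy² = 2.6×1.45² = 5.466 m²; P = 2y√(1+z²) = 2×1.45×2.786 = 8.078 m.
Hydraulic radius R = A/P = 5.466/8.078 = 0.6767 m.
V = (1/n) R^(2/3) √S = (1/0.013) × 0.6767^(2/3) × √0.001 = 1.875 m/s. Hydraulic depth D_h = A/T = 5.466/7.54 = 0.725 m.
Froude number Fr = V/√(g·D_h) = 1.875/√(9.81×0.725) = 0.703, which is less than 1, so the flow is subcritical.

subcritical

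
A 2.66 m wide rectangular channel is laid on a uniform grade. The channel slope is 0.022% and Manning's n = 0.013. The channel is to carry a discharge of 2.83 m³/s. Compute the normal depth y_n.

Manning's equation rearranged: A R^(2/3) = nQ / (1·√S) = 0.013 × 2.83 / (√0.00022) = 2.48.
Trying y = 0.995 m: A R^(2/3) = 1.818 — short.
Trying y = 1.52 m: A R^(2/3) = 3.216 — over.
Trying y = 1.25 m: A R^(2/3) = 2.481 — close enough.

y_n = 1.25 m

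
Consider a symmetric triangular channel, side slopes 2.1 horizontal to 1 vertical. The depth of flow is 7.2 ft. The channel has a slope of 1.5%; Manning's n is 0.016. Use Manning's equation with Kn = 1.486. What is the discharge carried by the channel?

Q = 2720 ft³/s

For a triangular section with side slope z = 2.1: A = zy² = 2.1×7.2² = 108.9 ft²; P = 2y√(1+z²) = 2×7.2×2.326 = 33.49 ft.
Hydraulic radius R = A/P = 108.9/33.49 = 3.25 ft.
Manning's equation: Q = (1.486/n) A R^(2/3) S^(1/2) = (1.486/0.016) × 108.9 × 3.25^(2/3) × 0.015^(1/2) = 2720 ft³/s.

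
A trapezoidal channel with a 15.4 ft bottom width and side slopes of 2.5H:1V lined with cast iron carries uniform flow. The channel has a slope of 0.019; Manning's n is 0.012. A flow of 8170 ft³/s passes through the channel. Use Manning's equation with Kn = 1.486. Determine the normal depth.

Manning's equation rearranged: A R^(2/3) = nQ / (1.486·√S) = 0.012 × 8170 / (1.486 × √0.019) = 478.6.
At y = 4.83 ft: A R^(2/3) = 288.4 — short.
At y = 7.33 ft: A R^(2/3) = 674.3 — over.
At y = 6.21 ft: A R^(2/3) = 478.4 — ≈ 478.6.

y_n = 6.21 ft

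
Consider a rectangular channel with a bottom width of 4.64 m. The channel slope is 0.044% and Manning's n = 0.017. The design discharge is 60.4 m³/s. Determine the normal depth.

Manning's equation rearranged: A R^(2/3) = nQ / (1·√S) = 0.017 × 60.4 / (√0.00044) = 48.95.
Trying y = 8.56 m: A R^(2/3) = 59.32 — over.
Trying y = 7.24 m: A R^(2/3) = 48.91 — close enough.

y_n = 7.24 m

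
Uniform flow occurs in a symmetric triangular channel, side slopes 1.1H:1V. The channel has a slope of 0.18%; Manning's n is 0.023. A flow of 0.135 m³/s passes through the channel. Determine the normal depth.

Manning's equation rearranged: A R^(2/3) = nQ / (1·√S) = 0.023 × 0.135 / (√0.0018) = 0.07319.
Trying y = 0.584 m: A R^(2/3) = 0.1351 — too large.
Trying y = 0.359 m: A R^(2/3) = 0.03691 — too small.
Trying y = 0.464 m: A R^(2/3) = 0.07315 — matches.

y_n = 0.464 m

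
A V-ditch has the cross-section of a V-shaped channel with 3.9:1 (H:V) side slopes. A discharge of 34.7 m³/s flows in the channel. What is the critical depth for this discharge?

At critical depth, Q² T / (g A³) = 1, i.e. A³/T = Q²/g = 34.7²/9.81 = 122.7.
Try y = 1.39 m: A³/T = 39.46 — low.
Try y = 2.02 m: A³/T = 255.8 — high.
Try y = 1.74 m: A³/T = 121.3 — matches.

y_c = 1.74 m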